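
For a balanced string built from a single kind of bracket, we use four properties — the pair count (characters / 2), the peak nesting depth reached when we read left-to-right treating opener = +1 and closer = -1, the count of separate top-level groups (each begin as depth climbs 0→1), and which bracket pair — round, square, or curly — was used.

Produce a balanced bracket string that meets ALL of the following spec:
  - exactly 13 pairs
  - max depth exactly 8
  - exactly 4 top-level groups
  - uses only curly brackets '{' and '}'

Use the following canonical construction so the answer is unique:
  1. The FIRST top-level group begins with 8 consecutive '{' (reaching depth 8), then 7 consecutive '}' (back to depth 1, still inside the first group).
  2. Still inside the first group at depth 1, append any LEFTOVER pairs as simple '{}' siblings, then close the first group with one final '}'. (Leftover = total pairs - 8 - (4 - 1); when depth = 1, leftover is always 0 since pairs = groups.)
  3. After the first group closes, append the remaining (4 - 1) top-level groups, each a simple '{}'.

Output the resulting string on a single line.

Spec: pairs=13 depth=8 groups=4
Leftover pairs = 13 - 8 - (4-1) = 2
First group: deep chain of depth 8 + 2 sibling pairs
Remaining 3 groups: simple '{}' each

Answer: {{{{{{{{}}}}}}}{}{}}{}{}{}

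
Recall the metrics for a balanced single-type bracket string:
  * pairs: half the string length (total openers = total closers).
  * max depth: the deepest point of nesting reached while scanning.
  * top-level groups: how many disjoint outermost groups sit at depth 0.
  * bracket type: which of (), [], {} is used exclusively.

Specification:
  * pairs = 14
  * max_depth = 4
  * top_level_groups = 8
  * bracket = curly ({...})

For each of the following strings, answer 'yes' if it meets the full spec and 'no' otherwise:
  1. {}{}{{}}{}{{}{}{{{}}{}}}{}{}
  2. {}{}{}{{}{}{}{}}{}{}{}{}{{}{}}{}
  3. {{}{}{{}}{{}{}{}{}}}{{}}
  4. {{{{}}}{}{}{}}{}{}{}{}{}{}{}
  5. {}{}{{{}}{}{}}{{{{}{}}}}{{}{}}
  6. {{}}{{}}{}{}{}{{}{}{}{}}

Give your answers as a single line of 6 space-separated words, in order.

String 1 '{}{}{{}}{}{{}{}{{{}}{}}}{}{}': depth seq [1 0 1 0 1 2 1 0 1 0 1 2 1 2 1 2 3 4 3 2 3 2 1 0 1 0 1 0]
  -> pairs=14 depth=4 groups=7 -> no
String 2 '{}{}{}{{}{}{}{}}{}{}{}{}{{}{}}{}': depth seq [1 0 1 0 1 0 1 2 1 2 1 2 1 2 1 0 1 0 1 0 1 0 1 0 1 2 1 2 1 0 1 0]
  -> pairs=16 depth=2 groups=10 -> no
String 3 '{{}{}{{}}{{}{}{}{}}}{{}}': depth seq [1 2 1 2 1 2 3 2 1 2 3 2 3 2 3 2 3 2 1 0 1 2 1 0]
  -> pairs=12 depth=3 groups=2 -> no
String 4 '{{{{}}}{}{}{}}{}{}{}{}{}{}{}': depth seq [1 2 3 4 3 2 1 2 1 2 1 2 1 0 1 0 1 0 1 0 1 0 1 0 1 0 1 0]
  -> pairs=14 depth=4 groups=8 -> yes
String 5 '{}{}{{{}}{}{}}{{{{}{}}}}{{}{}}': depth seq [1 0 1 0 1 2 3 2 1 2 1 2 1 0 1 2 3 4 3 4 3 2 1 0 1 2 1 2 1 0]
  -> pairs=15 depth=4 groups=5 -> no
String 6 '{{}}{{}}{}{}{}{{}{}{}{}}': depth seq [1 2 1 0 1 2 1 0 1 0 1 0 1 0 1 2 1 2 1 2 1 2 1 0]
  -> pairs=12 depth=2 groups=6 -> no

Answer: no no no yes no no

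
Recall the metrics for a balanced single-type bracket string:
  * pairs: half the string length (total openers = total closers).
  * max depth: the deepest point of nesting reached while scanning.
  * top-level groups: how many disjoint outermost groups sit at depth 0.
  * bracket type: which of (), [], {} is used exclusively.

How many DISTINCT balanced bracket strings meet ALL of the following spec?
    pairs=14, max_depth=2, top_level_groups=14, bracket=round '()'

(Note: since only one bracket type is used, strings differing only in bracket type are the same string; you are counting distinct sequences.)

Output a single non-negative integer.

Spec: pairs=14 depth=2 groups=14
Count(depth <= 2) = 1
Count(depth <= 1) = 1
Count(depth == 2) = 1 - 1 = 0

Answer: 0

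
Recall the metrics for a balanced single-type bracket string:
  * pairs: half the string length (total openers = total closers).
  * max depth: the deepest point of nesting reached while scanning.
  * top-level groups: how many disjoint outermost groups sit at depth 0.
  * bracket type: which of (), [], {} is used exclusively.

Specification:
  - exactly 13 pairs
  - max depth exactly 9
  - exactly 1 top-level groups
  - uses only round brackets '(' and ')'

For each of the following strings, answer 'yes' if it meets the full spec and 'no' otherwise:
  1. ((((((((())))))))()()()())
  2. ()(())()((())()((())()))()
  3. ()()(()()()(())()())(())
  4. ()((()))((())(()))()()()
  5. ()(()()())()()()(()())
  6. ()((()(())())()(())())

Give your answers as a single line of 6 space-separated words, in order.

String 1 '((((((((())))))))()()()())': depth seq [1 2 3 4 5 6 7 8 9 8 7 6 5 4 3 2 1 2 1 2 1 2 1 2 1 0]
  -> pairs=13 depth=9 groups=1 -> yes
String 2 '()(())()((())()((())()))()': depth seq [1 0 1 2 1 0 1 0 1 2 3 2 1 2 1 2 3 4 3 2 3 2 1 0 1 0]
  -> pairs=13 depth=4 groups=5 -> no
String 3 '()()(()()()(())()())(())': depth seq [1 0 1 0 1 2 1 2 1 2 1 2 3 2 1 2 1 2 1 0 1 2 1 0]
  -> pairs=12 depth=3 groups=4 -> no
String 4 '()((()))((())(()))()()()': depth seq [1 0 1 2 3 2 1 0 1 2 3 2 1 2 3 2 1 0 1 0 1 0 1 0]
  -> pairs=12 depth=3 groups=6 -> no
String 5 '()(()()())()()()(()())': depth seq [1 0 1 2 1 2 1 2 1 0 1 0 1 0 1 0 1 2 1 2 1 0]
  -> pairs=11 depth=2 groups=6 -> no
String 6 '()((()(())())()(())())': depth seq [1 0 1 2 3 2 3 4 3 2 3 2 1 2 1 2 3 2 1 2 1 0]
  -> pairs=11 depth=4 groups=2 -> no

Answer: yes no no no no no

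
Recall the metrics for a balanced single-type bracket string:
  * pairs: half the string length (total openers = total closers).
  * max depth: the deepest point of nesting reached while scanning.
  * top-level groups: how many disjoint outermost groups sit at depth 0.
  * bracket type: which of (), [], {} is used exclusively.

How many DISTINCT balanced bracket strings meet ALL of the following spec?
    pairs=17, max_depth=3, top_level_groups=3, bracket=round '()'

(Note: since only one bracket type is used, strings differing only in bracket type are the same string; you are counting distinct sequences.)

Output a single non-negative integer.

Answer: 343944

Derivation:
Spec: pairs=17 depth=3 groups=3
Count(depth <= 3) = 344064
Count(depth <= 2) = 120
Count(depth == 3) = 344064 - 120 = 343944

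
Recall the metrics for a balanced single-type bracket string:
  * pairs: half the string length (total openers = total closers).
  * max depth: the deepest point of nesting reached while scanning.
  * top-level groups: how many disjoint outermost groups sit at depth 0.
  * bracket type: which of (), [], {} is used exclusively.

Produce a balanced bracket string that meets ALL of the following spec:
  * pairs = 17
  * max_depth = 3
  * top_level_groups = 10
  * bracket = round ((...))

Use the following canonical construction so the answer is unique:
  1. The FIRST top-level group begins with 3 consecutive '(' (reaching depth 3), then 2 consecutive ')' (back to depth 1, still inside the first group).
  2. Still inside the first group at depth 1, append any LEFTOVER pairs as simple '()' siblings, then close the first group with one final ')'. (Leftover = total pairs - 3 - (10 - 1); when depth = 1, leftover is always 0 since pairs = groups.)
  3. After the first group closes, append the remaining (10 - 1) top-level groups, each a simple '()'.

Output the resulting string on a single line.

Answer: ((())()()()()())()()()()()()()()()

Derivation:
Spec: pairs=17 depth=3 groups=10
Leftover pairs = 17 - 3 - (10-1) = 5
First group: deep chain of depth 3 + 5 sibling pairs
Remaining 9 groups: simple '()' each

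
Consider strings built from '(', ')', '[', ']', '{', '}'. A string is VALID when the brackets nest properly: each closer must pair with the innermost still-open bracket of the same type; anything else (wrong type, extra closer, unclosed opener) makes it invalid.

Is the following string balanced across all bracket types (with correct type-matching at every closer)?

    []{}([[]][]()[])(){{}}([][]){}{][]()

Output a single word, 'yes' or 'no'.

pos 0: push '['; stack = [
pos 1: ']' matches '['; pop; stack = (empty)
pos 2: push '{'; stack = {
pos 3: '}' matches '{'; pop; stack = (empty)
pos 4: push '('; stack = (
pos 5: push '['; stack = ([
pos 6: push '['; stack = ([[
pos 7: ']' matches '['; pop; stack = ([
pos 8: ']' matches '['; pop; stack = (
pos 9: push '['; stack = ([
pos 10: ']' matches '['; pop; stack = (
pos 11: push '('; stack = ((
pos 12: ')' matches '('; pop; stack = (
pos 13: push '['; stack = ([
pos 14: ']' matches '['; pop; stack = (
pos 15: ')' matches '('; pop; stack = (empty)
pos 16: push '('; stack = (
pos 17: ')' matches '('; pop; stack = (empty)
pos 18: push '{'; stack = {
pos 19: push '{'; stack = {{
pos 20: '}' matches '{'; pop; stack = {
pos 21: '}' matches '{'; pop; stack = (empty)
pos 22: push '('; stack = (
pos 23: push '['; stack = ([
pos 24: ']' matches '['; pop; stack = (
pos 25: push '['; stack = ([
pos 26: ']' matches '['; pop; stack = (
pos 27: ')' matches '('; pop; stack = (empty)
pos 28: push '{'; stack = {
pos 29: '}' matches '{'; pop; stack = (empty)
pos 30: push '{'; stack = {
pos 31: saw closer ']' but top of stack is '{' (expected '}') → INVALID
Verdict: type mismatch at position 31: ']' closes '{' → no

Answer: no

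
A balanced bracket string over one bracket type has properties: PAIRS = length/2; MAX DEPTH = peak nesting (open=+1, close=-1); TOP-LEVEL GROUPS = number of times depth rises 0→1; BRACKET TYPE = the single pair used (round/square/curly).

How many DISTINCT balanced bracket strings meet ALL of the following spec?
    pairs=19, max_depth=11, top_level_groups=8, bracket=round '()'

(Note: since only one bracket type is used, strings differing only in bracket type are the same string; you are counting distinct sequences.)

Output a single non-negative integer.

Spec: pairs=19 depth=11 groups=8
Count(depth <= 11) = 14567272
Count(depth <= 10) = 14567064
Count(depth == 11) = 14567272 - 14567064 = 208

Answer: 208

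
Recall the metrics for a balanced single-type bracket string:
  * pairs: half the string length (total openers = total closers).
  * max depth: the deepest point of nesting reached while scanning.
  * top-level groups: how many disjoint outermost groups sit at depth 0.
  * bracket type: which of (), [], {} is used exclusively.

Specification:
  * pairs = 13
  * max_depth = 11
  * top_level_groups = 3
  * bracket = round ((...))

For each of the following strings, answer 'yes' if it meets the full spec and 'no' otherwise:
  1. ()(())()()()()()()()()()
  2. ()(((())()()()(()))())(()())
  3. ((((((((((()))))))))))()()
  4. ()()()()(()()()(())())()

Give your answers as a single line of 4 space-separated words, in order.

Answer: no no yes no

Derivation:
String 1 '()(())()()()()()()()()()': depth seq [1 0 1 2 1 0 1 0 1 0 1 0 1 0 1 0 1 0 1 0 1 0 1 0]
  -> pairs=12 depth=2 groups=11 -> no
String 2 '()(((())()()()(()))())(()())': depth seq [1 0 1 2 3 4 3 2 3 2 3 2 3 2 3 4 3 2 1 2 1 0 1 2 1 2 1 0]
  -> pairs=14 depth=4 groups=3 -> no
String 3 '((((((((((()))))))))))()()': depth seq [1 2 3 4 5 6 7 8 9 10 11 10 9 8 7 6 5 4 3 2 1 0 1 0 1 0]
  -> pairs=13 depth=11 groups=3 -> yes
String 4 '()()()()(()()()(())())()': depth seq [1 0 1 0 1 0 1 0 1 2 1 2 1 2 1 2 3 2 1 2 1 0 1 0]
  -> pairs=12 depth=3 groups=6 -> no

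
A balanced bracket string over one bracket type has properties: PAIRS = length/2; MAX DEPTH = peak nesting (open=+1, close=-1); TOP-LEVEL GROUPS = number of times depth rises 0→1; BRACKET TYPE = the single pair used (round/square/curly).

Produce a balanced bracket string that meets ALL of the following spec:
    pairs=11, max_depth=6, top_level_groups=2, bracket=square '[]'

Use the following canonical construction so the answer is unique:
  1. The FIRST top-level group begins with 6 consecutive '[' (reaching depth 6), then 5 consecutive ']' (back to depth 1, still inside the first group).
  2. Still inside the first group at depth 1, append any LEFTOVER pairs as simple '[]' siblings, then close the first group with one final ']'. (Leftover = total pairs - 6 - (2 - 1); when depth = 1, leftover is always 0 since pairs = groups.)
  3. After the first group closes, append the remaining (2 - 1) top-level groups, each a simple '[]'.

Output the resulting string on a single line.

Answer: [[[[[[]]]]][][][][]][]

Derivation:
Spec: pairs=11 depth=6 groups=2
Leftover pairs = 11 - 6 - (2-1) = 4
First group: deep chain of depth 6 + 4 sibling pairs
Remaining 1 groups: simple '[]' each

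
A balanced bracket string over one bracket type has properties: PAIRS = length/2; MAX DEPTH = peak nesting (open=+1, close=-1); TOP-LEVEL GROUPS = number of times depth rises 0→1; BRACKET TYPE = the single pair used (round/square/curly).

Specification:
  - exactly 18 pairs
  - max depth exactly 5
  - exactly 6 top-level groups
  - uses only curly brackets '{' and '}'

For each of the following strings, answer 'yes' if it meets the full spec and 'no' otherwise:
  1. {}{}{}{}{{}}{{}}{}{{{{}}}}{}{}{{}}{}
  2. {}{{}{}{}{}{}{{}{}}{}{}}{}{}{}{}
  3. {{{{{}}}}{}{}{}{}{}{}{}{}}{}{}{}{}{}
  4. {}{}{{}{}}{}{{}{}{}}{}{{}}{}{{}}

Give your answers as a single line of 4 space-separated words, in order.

Answer: no no yes no

Derivation:
String 1 '{}{}{}{}{{}}{{}}{}{{{{}}}}{}{}{{}}{}': depth seq [1 0 1 0 1 0 1 0 1 2 1 0 1 2 1 0 1 0 1 2 3 4 3 2 1 0 1 0 1 0 1 2 1 0 1 0]
  -> pairs=18 depth=4 groups=12 -> no
String 2 '{}{{}{}{}{}{}{{}{}}{}{}}{}{}{}{}': depth seq [1 0 1 2 1 2 1 2 1 2 1 2 1 2 3 2 3 2 1 2 1 2 1 0 1 0 1 0 1 0 1 0]
  -> pairs=16 depth=3 groups=6 -> no
String 3 '{{{{{}}}}{}{}{}{}{}{}{}{}}{}{}{}{}{}': depth seq [1 2 3 4 5 4 3 2 1 2 1 2 1 2 1 2 1 2 1 2 1 2 1 2 1 0 1 0 1 0 1 0 1 0 1 0]
  -> pairs=18 depth=5 groups=6 -> yes
String 4 '{}{}{{}{}}{}{{}{}{}}{}{{}}{}{{}}': depth seq [1 0 1 0 1 2 1 2 1 0 1 0 1 2 1 2 1 2 1 0 1 0 1 2 1 0 1 0 1 2 1 0]
  -> pairs=16 depth=2 groups=9 -> no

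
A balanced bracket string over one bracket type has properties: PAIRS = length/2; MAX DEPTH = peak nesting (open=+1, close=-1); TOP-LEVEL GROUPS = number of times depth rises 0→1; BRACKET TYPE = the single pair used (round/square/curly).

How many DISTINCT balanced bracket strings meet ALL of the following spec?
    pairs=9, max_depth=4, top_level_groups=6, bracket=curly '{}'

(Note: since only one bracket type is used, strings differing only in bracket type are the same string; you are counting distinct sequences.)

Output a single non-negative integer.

Answer: 6

Derivation:
Spec: pairs=9 depth=4 groups=6
Count(depth <= 4) = 110
Count(depth <= 3) = 104
Count(depth == 4) = 110 - 104 = 6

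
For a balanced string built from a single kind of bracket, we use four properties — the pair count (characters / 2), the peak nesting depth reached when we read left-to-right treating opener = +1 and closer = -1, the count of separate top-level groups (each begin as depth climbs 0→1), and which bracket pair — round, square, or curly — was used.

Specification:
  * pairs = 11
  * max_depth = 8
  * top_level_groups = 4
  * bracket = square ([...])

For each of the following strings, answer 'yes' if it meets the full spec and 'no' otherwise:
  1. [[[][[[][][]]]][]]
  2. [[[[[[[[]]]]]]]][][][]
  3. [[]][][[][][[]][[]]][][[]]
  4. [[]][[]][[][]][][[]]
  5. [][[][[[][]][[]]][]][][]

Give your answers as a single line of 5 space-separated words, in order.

String 1 '[[[][[[][][]]]][]]': depth seq [1 2 3 2 3 4 5 4 5 4 5 4 3 2 1 2 1 0]
  -> pairs=9 depth=5 groups=1 -> no
String 2 '[[[[[[[[]]]]]]]][][][]': depth seq [1 2 3 4 5 6 7 8 7 6 5 4 3 2 1 0 1 0 1 0 1 0]
  -> pairs=11 depth=8 groups=4 -> yes
String 3 '[[]][][[][][[]][[]]][][[]]': depth seq [1 2 1 0 1 0 1 2 1 2 1 2 3 2 1 2 3 2 1 0 1 0 1 2 1 0]
  -> pairs=13 depth=3 groups=5 -> no
String 4 '[[]][[]][[][]][][[]]': depth seq [1 2 1 0 1 2 1 0 1 2 1 2 1 0 1 0 1 2 1 0]
  -> pairs=10 depth=2 groups=5 -> no
String 5 '[][[][[[][]][[]]][]][][]': depth seq [1 0 1 2 1 2 3 4 3 4 3 2 3 4 3 2 1 2 1 0 1 0 1 0]
  -> pairs=12 depth=4 groups=4 -> no

Answer: no yes no no no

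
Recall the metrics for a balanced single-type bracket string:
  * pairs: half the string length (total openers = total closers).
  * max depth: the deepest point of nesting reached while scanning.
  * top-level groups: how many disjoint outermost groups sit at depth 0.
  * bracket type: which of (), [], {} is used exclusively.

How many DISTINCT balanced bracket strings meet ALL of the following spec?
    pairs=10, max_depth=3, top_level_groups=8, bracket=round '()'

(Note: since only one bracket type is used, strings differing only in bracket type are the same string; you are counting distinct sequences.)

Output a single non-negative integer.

Spec: pairs=10 depth=3 groups=8
Count(depth <= 3) = 44
Count(depth <= 2) = 36
Count(depth == 3) = 44 - 36 = 8

Answer: 8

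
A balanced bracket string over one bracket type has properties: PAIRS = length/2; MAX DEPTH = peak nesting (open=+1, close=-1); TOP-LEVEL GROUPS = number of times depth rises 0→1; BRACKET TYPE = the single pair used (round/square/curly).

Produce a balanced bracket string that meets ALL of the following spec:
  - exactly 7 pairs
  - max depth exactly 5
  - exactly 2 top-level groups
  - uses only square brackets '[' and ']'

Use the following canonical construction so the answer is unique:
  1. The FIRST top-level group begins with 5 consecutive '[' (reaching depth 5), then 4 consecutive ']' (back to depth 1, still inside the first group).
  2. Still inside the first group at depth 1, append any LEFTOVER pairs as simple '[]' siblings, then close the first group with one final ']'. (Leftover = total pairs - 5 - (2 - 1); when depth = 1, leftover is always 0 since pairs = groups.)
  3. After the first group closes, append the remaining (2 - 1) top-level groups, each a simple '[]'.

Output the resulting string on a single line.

Spec: pairs=7 depth=5 groups=2
Leftover pairs = 7 - 5 - (2-1) = 1
First group: deep chain of depth 5 + 1 sibling pairs
Remaining 1 groups: simple '[]' each

Answer: [[[[[]]]][]][]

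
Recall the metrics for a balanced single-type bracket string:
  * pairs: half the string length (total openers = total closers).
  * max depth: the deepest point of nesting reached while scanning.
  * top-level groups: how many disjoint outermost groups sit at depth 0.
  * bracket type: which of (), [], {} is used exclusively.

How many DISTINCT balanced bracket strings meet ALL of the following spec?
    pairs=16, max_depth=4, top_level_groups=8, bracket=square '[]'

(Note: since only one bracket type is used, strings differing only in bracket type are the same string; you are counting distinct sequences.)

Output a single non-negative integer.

Spec: pairs=16 depth=4 groups=8
Count(depth <= 4) = 200657
Count(depth <= 3) = 108545
Count(depth == 4) = 200657 - 108545 = 92112

Answer: 92112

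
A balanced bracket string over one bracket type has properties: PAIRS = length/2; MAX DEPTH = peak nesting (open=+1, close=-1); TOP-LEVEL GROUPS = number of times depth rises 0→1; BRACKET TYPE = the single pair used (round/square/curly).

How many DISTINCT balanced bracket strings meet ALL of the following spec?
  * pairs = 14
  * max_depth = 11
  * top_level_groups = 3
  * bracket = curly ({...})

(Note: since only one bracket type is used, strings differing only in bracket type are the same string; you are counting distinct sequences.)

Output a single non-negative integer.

Answer: 63

Derivation:
Spec: pairs=14 depth=11 groups=3
Count(depth <= 11) = 534885
Count(depth <= 10) = 534822
Count(depth == 11) = 534885 - 534822 = 63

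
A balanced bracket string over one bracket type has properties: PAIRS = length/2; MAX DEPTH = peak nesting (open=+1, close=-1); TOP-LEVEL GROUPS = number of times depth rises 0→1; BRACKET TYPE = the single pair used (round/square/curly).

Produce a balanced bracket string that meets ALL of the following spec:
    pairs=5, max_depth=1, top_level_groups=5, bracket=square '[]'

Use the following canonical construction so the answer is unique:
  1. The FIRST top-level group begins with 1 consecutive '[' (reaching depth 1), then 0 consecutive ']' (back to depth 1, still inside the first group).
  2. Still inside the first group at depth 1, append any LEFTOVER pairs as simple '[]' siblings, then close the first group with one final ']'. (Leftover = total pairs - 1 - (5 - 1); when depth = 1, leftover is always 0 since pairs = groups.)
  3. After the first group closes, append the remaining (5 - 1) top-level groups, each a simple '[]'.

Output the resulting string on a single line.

Answer: [][][][][]

Derivation:
Spec: pairs=5 depth=1 groups=5
Leftover pairs = 5 - 1 - (5-1) = 0
First group: deep chain of depth 1 + 0 sibling pairs
Remaining 4 groups: simple '[]' each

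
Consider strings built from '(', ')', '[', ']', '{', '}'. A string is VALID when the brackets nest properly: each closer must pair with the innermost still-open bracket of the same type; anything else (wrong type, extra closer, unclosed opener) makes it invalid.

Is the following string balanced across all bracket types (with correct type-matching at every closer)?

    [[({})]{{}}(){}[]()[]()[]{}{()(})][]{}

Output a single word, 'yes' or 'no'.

pos 0: push '['; stack = [
pos 1: push '['; stack = [[
pos 2: push '('; stack = [[(
pos 3: push '{'; stack = [[({
pos 4: '}' matches '{'; pop; stack = [[(
pos 5: ')' matches '('; pop; stack = [[
pos 6: ']' matches '['; pop; stack = [
pos 7: push '{'; stack = [{
pos 8: push '{'; stack = [{{
pos 9: '}' matches '{'; pop; stack = [{
pos 10: '}' matches '{'; pop; stack = [
pos 11: push '('; stack = [(
pos 12: ')' matches '('; pop; stack = [
pos 13: push '{'; stack = [{
pos 14: '}' matches '{'; pop; stack = [
pos 15: push '['; stack = [[
pos 16: ']' matches '['; pop; stack = [
pos 17: push '('; stack = [(
pos 18: ')' matches '('; pop; stack = [
pos 19: push '['; stack = [[
pos 20: ']' matches '['; pop; stack = [
pos 21: push '('; stack = [(
pos 22: ')' matches '('; pop; stack = [
pos 23: push '['; stack = [[
pos 24: ']' matches '['; pop; stack = [
pos 25: push '{'; stack = [{
pos 26: '}' matches '{'; pop; stack = [
pos 27: push '{'; stack = [{
pos 28: push '('; stack = [{(
pos 29: ')' matches '('; pop; stack = [{
pos 30: push '('; stack = [{(
pos 31: saw closer '}' but top of stack is '(' (expected ')') → INVALID
Verdict: type mismatch at position 31: '}' closes '(' → no

Answer: no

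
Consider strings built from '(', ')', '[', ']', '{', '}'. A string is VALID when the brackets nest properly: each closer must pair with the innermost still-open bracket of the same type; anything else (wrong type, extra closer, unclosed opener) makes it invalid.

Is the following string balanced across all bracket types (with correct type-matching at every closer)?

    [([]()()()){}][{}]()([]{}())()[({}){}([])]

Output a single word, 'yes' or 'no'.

pos 0: push '['; stack = [
pos 1: push '('; stack = [(
pos 2: push '['; stack = [([
pos 3: ']' matches '['; pop; stack = [(
pos 4: push '('; stack = [((
pos 5: ')' matches '('; pop; stack = [(
pos 6: push '('; stack = [((
pos 7: ')' matches '('; pop; stack = [(
pos 8: push '('; stack = [((
pos 9: ')' matches '('; pop; stack = [(
pos 10: ')' matches '('; pop; stack = [
pos 11: push '{'; stack = [{
pos 12: '}' matches '{'; pop; stack = [
pos 13: ']' matches '['; pop; stack = (empty)
pos 14: push '['; stack = [
pos 15: push '{'; stack = [{
pos 16: '}' matches '{'; pop; stack = [
pos 17: ']' matches '['; pop; stack = (empty)
pos 18: push '('; stack = (
pos 19: ')' matches '('; pop; stack = (empty)
pos 20: push '('; stack = (
pos 21: push '['; stack = ([
pos 22: ']' matches '['; pop; stack = (
pos 23: push '{'; stack = ({
pos 24: '}' matches '{'; pop; stack = (
pos 25: push '('; stack = ((
pos 26: ')' matches '('; pop; stack = (
pos 27: ')' matches '('; pop; stack = (empty)
pos 28: push '('; stack = (
pos 29: ')' matches '('; pop; stack = (empty)
pos 30: push '['; stack = [
pos 31: push '('; stack = [(
pos 32: push '{'; stack = [({
pos 33: '}' matches '{'; pop; stack = [(
pos 34: ')' matches '('; pop; stack = [
pos 35: push '{'; stack = [{
pos 36: '}' matches '{'; pop; stack = [
pos 37: push '('; stack = [(
pos 38: push '['; stack = [([
pos 39: ']' matches '['; pop; stack = [(
pos 40: ')' matches '('; pop; stack = [
pos 41: ']' matches '['; pop; stack = (empty)
end: stack empty → VALID
Verdict: properly nested → yes

Answer: yes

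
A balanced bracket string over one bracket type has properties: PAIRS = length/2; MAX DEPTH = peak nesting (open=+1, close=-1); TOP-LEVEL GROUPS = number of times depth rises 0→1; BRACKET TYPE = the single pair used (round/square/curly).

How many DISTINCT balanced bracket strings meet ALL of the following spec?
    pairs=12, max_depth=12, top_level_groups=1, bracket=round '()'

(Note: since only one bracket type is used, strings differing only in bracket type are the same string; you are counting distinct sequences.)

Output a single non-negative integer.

Spec: pairs=12 depth=12 groups=1
Count(depth <= 12) = 58786
Count(depth <= 11) = 58785
Count(depth == 12) = 58786 - 58785 = 1

Answer: 1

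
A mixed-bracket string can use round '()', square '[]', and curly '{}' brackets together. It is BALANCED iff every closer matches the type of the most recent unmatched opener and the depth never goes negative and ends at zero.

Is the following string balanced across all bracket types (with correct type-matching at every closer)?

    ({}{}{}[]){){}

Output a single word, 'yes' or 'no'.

pos 0: push '('; stack = (
pos 1: push '{'; stack = ({
pos 2: '}' matches '{'; pop; stack = (
pos 3: push '{'; stack = ({
pos 4: '}' matches '{'; pop; stack = (
pos 5: push '{'; stack = ({
pos 6: '}' matches '{'; pop; stack = (
pos 7: push '['; stack = ([
pos 8: ']' matches '['; pop; stack = (
pos 9: ')' matches '('; pop; stack = (empty)
pos 10: push '{'; stack = {
pos 11: saw closer ')' but top of stack is '{' (expected '}') → INVALID
Verdict: type mismatch at position 11: ')' closes '{' → no

Answer: no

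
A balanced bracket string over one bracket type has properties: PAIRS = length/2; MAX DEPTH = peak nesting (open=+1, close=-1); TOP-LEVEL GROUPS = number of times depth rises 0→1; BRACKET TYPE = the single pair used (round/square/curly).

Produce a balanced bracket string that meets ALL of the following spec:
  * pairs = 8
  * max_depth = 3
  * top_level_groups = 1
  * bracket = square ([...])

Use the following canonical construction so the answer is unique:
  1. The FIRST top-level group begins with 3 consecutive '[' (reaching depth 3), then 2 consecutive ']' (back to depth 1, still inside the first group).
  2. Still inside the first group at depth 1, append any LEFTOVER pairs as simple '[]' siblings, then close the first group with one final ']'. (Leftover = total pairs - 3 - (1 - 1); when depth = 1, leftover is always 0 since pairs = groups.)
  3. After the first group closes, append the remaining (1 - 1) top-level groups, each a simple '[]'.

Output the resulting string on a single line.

Spec: pairs=8 depth=3 groups=1
Leftover pairs = 8 - 3 - (1-1) = 5
First group: deep chain of depth 3 + 5 sibling pairs
Remaining 0 groups: simple '[]' each

Answer: [[[]][][][][][]]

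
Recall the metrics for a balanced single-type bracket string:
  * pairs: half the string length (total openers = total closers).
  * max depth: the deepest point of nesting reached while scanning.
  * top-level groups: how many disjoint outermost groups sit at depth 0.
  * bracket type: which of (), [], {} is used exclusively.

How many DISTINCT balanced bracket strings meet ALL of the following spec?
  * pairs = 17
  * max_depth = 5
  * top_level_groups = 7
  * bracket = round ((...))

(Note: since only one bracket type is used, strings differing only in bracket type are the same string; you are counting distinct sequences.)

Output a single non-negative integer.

Spec: pairs=17 depth=5 groups=7
Count(depth <= 5) = 1917846
Count(depth <= 4) = 1396927
Count(depth == 5) = 1917846 - 1396927 = 520919

Answer: 520919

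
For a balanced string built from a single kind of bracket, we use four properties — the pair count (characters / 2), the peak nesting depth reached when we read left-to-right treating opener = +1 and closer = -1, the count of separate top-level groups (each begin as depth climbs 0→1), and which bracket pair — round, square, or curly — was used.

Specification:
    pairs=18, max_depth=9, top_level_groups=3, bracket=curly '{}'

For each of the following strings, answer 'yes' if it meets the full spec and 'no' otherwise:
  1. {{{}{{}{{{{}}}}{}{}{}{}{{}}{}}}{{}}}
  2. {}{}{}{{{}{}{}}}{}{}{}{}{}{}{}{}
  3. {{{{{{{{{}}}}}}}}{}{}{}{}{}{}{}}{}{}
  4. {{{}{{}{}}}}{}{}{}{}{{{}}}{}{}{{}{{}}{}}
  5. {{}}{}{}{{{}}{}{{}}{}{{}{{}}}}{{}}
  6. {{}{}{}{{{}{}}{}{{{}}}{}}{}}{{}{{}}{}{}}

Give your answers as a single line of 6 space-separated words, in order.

Answer: no no yes no no no

Derivation:
String 1 '{{{}{{}{{{{}}}}{}{}{}{}{{}}{}}}{{}}}': depth seq [1 2 3 2 3 4 3 4 5 6 7 6 5 4 3 4 3 4 3 4 3 4 3 4 5 4 3 4 3 2 1 2 3 2 1 0]
  -> pairs=18 depth=7 groups=1 -> no
String 2 '{}{}{}{{{}{}{}}}{}{}{}{}{}{}{}{}': depth seq [1 0 1 0 1 0 1 2 3 2 3 2 3 2 1 0 1 0 1 0 1 0 1 0 1 0 1 0 1 0 1 0]
  -> pairs=16 depth=3 groups=12 -> no
String 3 '{{{{{{{{{}}}}}}}}{}{}{}{}{}{}{}}{}{}': depth seq [1 2 3 4 5 6 7 8 9 8 7 6 5 4 3 2 1 2 1 2 1 2 1 2 1 2 1 2 1 2 1 0 1 0 1 0]
  -> pairs=18 depth=9 groups=3 -> yes
String 4 '{{{}{{}{}}}}{}{}{}{}{{{}}}{}{}{{}{{}}{}}': depth seq [1 2 3 2 3 4 3 4 3 2 1 0 1 0 1 0 1 0 1 0 1 2 3 2 1 0 1 0 1 0 1 2 1 2 3 2 1 2 1 0]
  -> pairs=20 depth=4 groups=9 -> no
String 5 '{{}}{}{}{{{}}{}{{}}{}{{}{{}}}}{{}}': depth seq [1 2 1 0 1 0 1 0 1 2 3 2 1 2 1 2 3 2 1 2 1 2 3 2 3 4 3 2 1 0 1 2 1 0]
  -> pairs=17 depth=4 groups=5 -> no
String 6 '{{}{}{}{{{}{}}{}{{{}}}{}}{}}{{}{{}}{}{}}': depth seq [1 2 1 2 1 2 1 2 3 4 3 4 3 2 3 2 3 4 5 4 3 2 3 2 1 2 1 0 1 2 1 2 3 2 1 2 1 2 1 0]
  -> pairs=20 depth=5 groups=2 -> no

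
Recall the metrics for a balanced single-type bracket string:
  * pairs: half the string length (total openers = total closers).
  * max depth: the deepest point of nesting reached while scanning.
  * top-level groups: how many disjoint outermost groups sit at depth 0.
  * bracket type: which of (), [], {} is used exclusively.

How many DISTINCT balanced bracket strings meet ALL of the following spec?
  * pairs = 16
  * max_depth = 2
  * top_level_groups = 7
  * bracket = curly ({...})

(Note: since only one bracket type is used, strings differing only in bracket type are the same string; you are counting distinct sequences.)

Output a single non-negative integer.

Answer: 5005

Derivation:
Spec: pairs=16 depth=2 groups=7
Count(depth <= 2) = 5005
Count(depth <= 1) = 0
Count(depth == 2) = 5005 - 0 = 5005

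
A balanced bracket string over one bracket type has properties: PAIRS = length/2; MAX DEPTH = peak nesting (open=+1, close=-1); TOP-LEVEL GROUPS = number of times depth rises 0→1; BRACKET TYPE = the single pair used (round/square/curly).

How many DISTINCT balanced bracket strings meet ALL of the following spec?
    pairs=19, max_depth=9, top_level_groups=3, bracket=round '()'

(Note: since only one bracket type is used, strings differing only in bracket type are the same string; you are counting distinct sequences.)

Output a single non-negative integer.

Spec: pairs=19 depth=9 groups=3
Count(depth <= 9) = 339089718
Count(depth <= 8) = 321768285
Count(depth == 9) = 339089718 - 321768285 = 17321433

Answer: 17321433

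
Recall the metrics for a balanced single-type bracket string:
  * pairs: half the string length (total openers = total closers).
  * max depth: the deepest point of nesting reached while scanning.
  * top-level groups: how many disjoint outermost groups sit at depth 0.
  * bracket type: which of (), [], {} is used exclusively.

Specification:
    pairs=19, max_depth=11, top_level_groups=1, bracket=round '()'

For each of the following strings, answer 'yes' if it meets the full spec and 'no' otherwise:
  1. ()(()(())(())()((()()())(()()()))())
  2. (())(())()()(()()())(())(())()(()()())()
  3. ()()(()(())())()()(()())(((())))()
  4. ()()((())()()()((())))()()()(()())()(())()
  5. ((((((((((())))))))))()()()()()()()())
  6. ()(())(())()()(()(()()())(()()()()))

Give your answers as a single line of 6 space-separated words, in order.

Answer: no no no no yes no

Derivation:
String 1 '()(()(())(())()((()()())(()()()))())': depth seq [1 0 1 2 1 2 3 2 1 2 3 2 1 2 1 2 3 4 3 4 3 4 3 2 3 4 3 4 3 4 3 2 1 2 1 0]
  -> pairs=18 depth=4 groups=2 -> no
String 2 '(())(())()()(()()())(())(())()(()()())()': depth seq [1 2 1 0 1 2 1 0 1 0 1 0 1 2 1 2 1 2 1 0 1 2 1 0 1 2 1 0 1 0 1 2 1 2 1 2 1 0 1 0]
  -> pairs=20 depth=2 groups=10 -> no
String 3 '()()(()(())())()()(()())(((())))()': depth seq [1 0 1 0 1 2 1 2 3 2 1 2 1 0 1 0 1 0 1 2 1 2 1 0 1 2 3 4 3 2 1 0 1 0]
  -> pairs=17 depth=4 groups=8 -> no
String 4 '()()((())()()()((())))()()()(()())()(())()': depth seq [1 0 1 0 1 2 3 2 1 2 1 2 1 2 1 2 3 4 3 2 1 0 1 0 1 0 1 0 1 2 1 2 1 0 1 0 1 2 1 0 1 0]
  -> pairs=21 depth=4 groups=10 -> no
String 5 '((((((((((())))))))))()()()()()()()())': depth seq [1 2 3 4 5 6 7 8 9 10 11 10 9 8 7 6 5 4 3 2 1 2 1 2 1 2 1 2 1 2 1 2 1 2 1 2 1 0]
  -> pairs=19 depth=11 groups=1 -> yes
String 6 '()(())(())()()(()(()()())(()()()()))': depth seq [1 0 1 2 1 0 1 2 1 0 1 0 1 0 1 2 1 2 3 2 3 2 3 2 1 2 3 2 3 2 3 2 3 2 1 0]
  -> pairs=18 depth=3 groups=6 -> no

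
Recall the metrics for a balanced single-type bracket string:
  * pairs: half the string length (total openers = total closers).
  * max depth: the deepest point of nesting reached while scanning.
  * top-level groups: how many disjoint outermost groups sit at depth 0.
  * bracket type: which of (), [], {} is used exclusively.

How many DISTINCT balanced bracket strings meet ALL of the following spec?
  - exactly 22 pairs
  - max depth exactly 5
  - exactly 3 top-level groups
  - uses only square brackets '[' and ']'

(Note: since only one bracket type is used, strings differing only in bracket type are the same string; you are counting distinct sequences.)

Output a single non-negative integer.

Spec: pairs=22 depth=5 groups=3
Count(depth <= 5) = 3874204920
Count(depth <= 4) = 776087502
Count(depth == 5) = 3874204920 - 776087502 = 3098117418

Answer: 3098117418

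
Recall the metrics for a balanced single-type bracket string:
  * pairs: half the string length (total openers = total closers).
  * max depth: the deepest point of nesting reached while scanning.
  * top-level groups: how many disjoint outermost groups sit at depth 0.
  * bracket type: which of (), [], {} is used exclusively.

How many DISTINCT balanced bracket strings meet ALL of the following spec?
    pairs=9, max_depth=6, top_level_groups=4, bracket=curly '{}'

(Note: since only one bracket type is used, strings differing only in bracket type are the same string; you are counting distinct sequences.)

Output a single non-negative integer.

Answer: 4

Derivation:
Spec: pairs=9 depth=6 groups=4
Count(depth <= 6) = 572
Count(depth <= 5) = 568
Count(depth == 6) = 572 - 568 = 4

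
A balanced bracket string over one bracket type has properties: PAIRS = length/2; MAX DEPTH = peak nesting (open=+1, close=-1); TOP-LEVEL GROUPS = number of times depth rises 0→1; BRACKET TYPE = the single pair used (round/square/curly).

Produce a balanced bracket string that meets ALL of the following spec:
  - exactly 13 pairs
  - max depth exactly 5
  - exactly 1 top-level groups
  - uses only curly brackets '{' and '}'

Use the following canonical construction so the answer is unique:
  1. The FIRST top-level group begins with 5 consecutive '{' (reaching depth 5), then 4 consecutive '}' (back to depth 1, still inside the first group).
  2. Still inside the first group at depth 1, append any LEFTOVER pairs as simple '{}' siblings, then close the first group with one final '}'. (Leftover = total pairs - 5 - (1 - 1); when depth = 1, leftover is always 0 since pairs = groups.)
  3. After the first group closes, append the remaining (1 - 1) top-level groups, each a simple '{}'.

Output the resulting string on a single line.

Spec: pairs=13 depth=5 groups=1
Leftover pairs = 13 - 5 - (1-1) = 8
First group: deep chain of depth 5 + 8 sibling pairs
Remaining 0 groups: simple '{}' each

Answer: {{{{{}}}}{}{}{}{}{}{}{}{}}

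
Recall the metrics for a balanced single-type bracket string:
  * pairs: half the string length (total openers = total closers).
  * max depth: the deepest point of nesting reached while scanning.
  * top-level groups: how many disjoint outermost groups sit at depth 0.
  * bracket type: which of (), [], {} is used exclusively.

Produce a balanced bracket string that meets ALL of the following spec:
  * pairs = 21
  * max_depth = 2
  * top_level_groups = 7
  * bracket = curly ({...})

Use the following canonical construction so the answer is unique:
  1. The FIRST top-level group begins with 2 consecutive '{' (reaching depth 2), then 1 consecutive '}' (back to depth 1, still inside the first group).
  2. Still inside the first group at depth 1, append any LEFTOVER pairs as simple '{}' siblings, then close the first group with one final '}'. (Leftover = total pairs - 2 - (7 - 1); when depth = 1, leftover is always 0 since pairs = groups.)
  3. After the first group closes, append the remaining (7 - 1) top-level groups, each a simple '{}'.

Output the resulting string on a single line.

Answer: {{}{}{}{}{}{}{}{}{}{}{}{}{}{}}{}{}{}{}{}{}

Derivation:
Spec: pairs=21 depth=2 groups=7
Leftover pairs = 21 - 2 - (7-1) = 13
First group: deep chain of depth 2 + 13 sibling pairs
Remaining 6 groups: simple '{}' each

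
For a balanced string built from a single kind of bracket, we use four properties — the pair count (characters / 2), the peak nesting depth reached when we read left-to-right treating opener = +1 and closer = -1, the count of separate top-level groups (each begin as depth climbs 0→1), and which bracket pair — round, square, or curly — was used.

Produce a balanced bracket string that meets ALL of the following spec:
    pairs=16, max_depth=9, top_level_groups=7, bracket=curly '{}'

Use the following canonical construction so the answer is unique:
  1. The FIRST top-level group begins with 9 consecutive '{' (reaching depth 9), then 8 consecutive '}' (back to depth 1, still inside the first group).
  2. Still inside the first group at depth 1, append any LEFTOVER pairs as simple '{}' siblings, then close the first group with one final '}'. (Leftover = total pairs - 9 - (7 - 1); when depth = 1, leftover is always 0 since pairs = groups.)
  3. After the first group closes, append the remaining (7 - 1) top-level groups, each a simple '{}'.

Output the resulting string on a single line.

Answer: {{{{{{{{{}}}}}}}}{}}{}{}{}{}{}{}

Derivation:
Spec: pairs=16 depth=9 groups=7
Leftover pairs = 16 - 9 - (7-1) = 1
First group: deep chain of depth 9 + 1 sibling pairs
Remaining 6 groups: simple '{}' each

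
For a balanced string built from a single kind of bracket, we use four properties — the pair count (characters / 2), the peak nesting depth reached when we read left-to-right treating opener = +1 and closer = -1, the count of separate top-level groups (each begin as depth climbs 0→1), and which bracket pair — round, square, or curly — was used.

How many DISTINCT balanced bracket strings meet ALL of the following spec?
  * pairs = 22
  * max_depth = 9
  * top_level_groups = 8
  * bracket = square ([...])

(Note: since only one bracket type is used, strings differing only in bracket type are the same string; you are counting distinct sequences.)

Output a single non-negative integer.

Spec: pairs=22 depth=9 groups=8
Count(depth <= 9) = 841809944
Count(depth <= 8) = 835411552
Count(depth == 9) = 841809944 - 835411552 = 6398392

Answer: 6398392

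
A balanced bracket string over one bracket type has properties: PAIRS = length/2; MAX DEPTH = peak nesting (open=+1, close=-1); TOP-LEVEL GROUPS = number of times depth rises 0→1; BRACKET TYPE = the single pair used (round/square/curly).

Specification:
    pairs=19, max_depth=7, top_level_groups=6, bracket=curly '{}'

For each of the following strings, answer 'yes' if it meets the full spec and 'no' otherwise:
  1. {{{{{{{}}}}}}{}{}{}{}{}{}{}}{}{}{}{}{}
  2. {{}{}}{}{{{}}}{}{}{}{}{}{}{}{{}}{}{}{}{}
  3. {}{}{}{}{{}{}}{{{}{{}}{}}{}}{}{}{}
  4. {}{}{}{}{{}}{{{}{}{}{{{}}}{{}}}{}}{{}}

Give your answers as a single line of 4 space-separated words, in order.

String 1 '{{{{{{{}}}}}}{}{}{}{}{}{}{}}{}{}{}{}{}': depth seq [1 2 3 4 5 6 7 6 5 4 3 2 1 2 1 2 1 2 1 2 1 2 1 2 1 2 1 0 1 0 1 0 1 0 1 0 1 0]
  -> pairs=19 depth=7 groups=6 -> yes
String 2 '{{}{}}{}{{{}}}{}{}{}{}{}{}{}{{}}{}{}{}{}': depth seq [1 2 1 2 1 0 1 0 1 2 3 2 1 0 1 0 1 0 1 0 1 0 1 0 1 0 1 0 1 2 1 0 1 0 1 0 1 0 1 0]
  -> pairs=20 depth=3 groups=15 -> no
String 3 '{}{}{}{}{{}{}}{{{}{{}}{}}{}}{}{}{}': depth seq [1 0 1 0 1 0 1 0 1 2 1 2 1 0 1 2 3 2 3 4 3 2 3 2 1 2 1 0 1 0 1 0 1 0]
  -> pairs=17 depth=4 groups=9 -> no
String 4 '{}{}{}{}{{}}{{{}{}{}{{{}}}{{}}}{}}{{}}': depth seq [1 0 1 0 1 0 1 0 1 2 1 0 1 2 3 2 3 2 3 2 3 4 5 4 3 2 3 4 3 2 1 2 1 0 1 2 1 0]
  -> pairs=19 depth=5 groups=7 -> no

Answer: yes no no no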